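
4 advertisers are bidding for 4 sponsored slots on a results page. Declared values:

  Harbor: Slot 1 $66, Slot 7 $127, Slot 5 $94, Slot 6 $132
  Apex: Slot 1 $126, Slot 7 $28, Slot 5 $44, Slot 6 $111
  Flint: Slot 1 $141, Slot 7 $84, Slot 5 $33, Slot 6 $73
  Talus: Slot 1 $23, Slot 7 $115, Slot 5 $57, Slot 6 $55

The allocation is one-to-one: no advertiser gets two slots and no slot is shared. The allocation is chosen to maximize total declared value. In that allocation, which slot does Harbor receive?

Harbor receives Slot 5.

This is the linear assignment problem.
Optimal: Harbor→Slot 5 ($94), Apex→Slot 6 ($111), Flint→Slot 1 ($141), Talus→Slot 7 ($115) — total 94+111+141+115 = $461.
Next-best assignment: Harbor→Slot 7, Apex→Slot 6, Flint→Slot 1, Talus→Slot 5 = $436.
Every other assignment is strictly worse.
Harbor's own top slot is Slot 6 ($132), but forcing Harbor→Slot 6 and reassigning the rest optimally gives only $432 — worse by 29.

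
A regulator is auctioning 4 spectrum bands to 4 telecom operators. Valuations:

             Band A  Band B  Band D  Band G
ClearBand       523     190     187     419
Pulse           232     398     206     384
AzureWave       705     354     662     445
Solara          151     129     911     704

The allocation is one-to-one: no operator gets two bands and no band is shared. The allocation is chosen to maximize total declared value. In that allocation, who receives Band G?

Optimal: ClearBand→Band G ($419M), Pulse→Band B ($398M), AzureWave→Band A ($705M), Solara→Band D ($911M) — total 419+398+705+911 = $2433M.
Row-greedy (each operator in turn takes its best remaining band) gives $2287M, worse by 146.
ClearBand's own top band is Band A ($523M), but forcing ClearBand→Band A and reassigning the rest optimally gives only $2287M — worse by 146.

ClearBand receives Band G.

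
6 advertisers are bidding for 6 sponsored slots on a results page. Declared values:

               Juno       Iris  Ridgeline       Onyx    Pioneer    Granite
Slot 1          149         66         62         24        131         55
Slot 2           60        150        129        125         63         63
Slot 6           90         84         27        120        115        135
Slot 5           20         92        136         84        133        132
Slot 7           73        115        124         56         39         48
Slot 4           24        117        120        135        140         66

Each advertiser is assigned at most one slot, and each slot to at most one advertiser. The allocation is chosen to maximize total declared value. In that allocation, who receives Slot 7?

This is the linear assignment problem.
Optimal: Juno→Slot 1 ($149), Iris→Slot 2 ($150), Ridgeline→Slot 7 ($124), Onyx→Slot 4 ($135), Pioneer→Slot 5 ($133), Granite→Slot 6 ($135) — total 149+150+124+135+133+135 = $826.
Ridgeline's own top slot is Slot 5 ($136), but forcing Ridgeline→Slot 5 and reassigning the rest optimally gives only $800 — worse by 26.

Ridgeline receives Slot 7.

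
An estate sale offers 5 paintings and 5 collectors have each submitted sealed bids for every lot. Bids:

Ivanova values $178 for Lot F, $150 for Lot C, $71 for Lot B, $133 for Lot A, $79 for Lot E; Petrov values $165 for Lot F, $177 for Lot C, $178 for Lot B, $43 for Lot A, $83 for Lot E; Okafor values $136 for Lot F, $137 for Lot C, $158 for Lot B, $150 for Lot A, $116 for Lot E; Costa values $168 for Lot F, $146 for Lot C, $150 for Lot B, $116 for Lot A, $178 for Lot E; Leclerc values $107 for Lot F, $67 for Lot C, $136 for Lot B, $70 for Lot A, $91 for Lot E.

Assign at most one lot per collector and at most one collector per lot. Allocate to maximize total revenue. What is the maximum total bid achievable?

Optimal: Ivanova→Lot F ($178), Petrov→Lot C ($177), Okafor→Lot A ($150), Costa→Lot E ($178), Leclerc→Lot B ($136) — total 178+177+150+178+136 = $819.
Max-entry greedy (repeatedly take the single best remaining cell) gives $751, worse by 68.
Next-best assignment: Ivanova→Lot C, Petrov→Lot F, Okafor→Lot A, Costa→Lot E, Leclerc→Lot B = $779.

Max total: $819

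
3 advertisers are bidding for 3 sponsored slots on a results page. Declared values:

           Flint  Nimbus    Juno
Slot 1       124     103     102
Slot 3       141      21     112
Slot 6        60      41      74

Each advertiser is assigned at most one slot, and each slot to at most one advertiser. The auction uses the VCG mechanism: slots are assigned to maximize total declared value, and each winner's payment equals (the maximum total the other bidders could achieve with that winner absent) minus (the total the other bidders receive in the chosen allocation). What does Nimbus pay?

Efficient allocation: Flint→Slot 3 ($141), Nimbus→Slot 1 ($103), Juno→Slot 6 ($74); total welfare W = $318.
Nimbus receives Slot 1 at value $103, so the others get W − 103 = $215.
Without Nimbus: best allocation of the remaining 2 bidders over all 3 slots is Flint→Slot 3 ($141), Juno→Slot 1 ($102), total $243.
VCG payment = (others' best without Nimbus) − (others' welfare with Nimbus) = 243 − 215 = $28.

Nimbus pays $28.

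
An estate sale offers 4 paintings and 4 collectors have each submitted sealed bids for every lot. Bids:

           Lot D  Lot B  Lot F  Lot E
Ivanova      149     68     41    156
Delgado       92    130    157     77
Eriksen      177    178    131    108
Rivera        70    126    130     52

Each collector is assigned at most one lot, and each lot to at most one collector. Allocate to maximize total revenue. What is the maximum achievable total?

This is the linear assignment problem.
Optimal: Ivanova→Lot E ($156), Delgado→Lot F ($157), Eriksen→Lot D ($177), Rivera→Lot B ($126) — total 156+157+177+126 = $616.
Checked against all permutations: $616 is optimal.

Maximum total: $616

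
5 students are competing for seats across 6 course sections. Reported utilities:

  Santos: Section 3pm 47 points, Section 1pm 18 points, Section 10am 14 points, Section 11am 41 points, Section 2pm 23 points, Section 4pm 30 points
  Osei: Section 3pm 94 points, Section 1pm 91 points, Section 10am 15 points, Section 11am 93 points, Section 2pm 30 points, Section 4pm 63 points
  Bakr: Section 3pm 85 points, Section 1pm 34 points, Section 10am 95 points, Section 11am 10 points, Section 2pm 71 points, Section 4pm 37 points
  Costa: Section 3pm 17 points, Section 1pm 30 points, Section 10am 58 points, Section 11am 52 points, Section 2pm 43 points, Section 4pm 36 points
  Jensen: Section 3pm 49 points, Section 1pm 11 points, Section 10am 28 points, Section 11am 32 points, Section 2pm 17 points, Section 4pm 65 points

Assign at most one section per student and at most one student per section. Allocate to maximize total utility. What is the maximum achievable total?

Maximum total: 350 points

Optimal: Santos→Section 3pm (47 points), Osei→Section 1pm (91 points), Bakr→Section 10am (95 points), Costa→Section 11am (52 points), Jensen→Section 4pm (65 points) — total 47+91+95+52+65 = 350 points.
Row-greedy (each student in turn takes its best remaining section) gives 343 points, worse by 7.
Next-best assignment: Santos→Section 3pm, Osei→Section 11am, Bakr→Section 10am, Costa→Section 2pm, Jensen→Section 4pm = 343 points.
No other one-to-one assignment exceeds 350 points.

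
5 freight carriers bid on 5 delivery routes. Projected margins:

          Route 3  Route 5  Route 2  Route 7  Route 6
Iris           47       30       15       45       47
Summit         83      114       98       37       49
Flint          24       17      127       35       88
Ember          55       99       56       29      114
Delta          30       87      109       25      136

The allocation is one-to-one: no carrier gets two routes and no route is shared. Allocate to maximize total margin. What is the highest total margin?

Maximum total: $490k

This is a one-to-one assignment (maximum-weight bipartite matching).
Optimal: Iris→Route 7 ($45k), Summit→Route 3 ($83k), Flint→Route 2 ($127k), Ember→Route 5 ($99k), Delta→Route 6 ($136k) — total 45+83+127+99+136 = $490k.
Max-entry greedy (repeatedly take the single best remaining cell) gives $477k, worse by 13.
Next-best assignment: Iris→Route 7, Summit→Route 5, Flint→Route 2, Ember→Route 3, Delta→Route 6 = $477k.
Swapping Iris↔Delta (Iris→Route 6 $47k, Delta→Route 7 $25k) loses 109.
Every other assignment is strictly worse.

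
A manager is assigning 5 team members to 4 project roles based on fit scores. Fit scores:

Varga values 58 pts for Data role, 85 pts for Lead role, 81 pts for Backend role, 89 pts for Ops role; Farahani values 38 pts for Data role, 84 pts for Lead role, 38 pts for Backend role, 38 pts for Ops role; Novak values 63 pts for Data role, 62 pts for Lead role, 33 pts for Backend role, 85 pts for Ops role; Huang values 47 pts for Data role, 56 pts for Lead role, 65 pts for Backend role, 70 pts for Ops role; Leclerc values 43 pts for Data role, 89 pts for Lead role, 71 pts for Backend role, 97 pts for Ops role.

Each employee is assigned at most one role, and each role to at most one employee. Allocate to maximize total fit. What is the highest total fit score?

Max total: 325 pts

Optimal: Novak→Data role (63 pts), Farahani→Lead role (84 pts), Varga→Backend role (81 pts), Leclerc→Ops role (97 pts) — total 63+84+81+97 = 325 pts.
Row-greedy (each employee in turn takes its best remaining role) gives 301 pts, worse by 24.
Next-best assignment: Novak→Data role, Varga→Lead role, Huang→Backend role, Leclerc→Ops role = 310 pts.
Swapping Leclerc↔Varga (Leclerc→Backend role 71 pts, Varga→Ops role 89 pts) loses 18.
Checked against all permutations: 325 pts is optimal.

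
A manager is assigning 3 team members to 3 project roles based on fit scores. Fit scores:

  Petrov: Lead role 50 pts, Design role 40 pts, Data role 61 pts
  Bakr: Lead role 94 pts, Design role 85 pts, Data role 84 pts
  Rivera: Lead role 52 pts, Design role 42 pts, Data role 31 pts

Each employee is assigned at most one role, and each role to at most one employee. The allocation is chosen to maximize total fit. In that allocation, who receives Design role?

Bakr receives Design role.

Optimal: Petrov→Data role (61 pts), Bakr→Design role (85 pts), Rivera→Lead role (52 pts) — total 61+85+52 = 198 pts.
Next-best assignment: Petrov→Data role, Bakr→Lead role, Rivera→Design role = 197 pts.
Bakr's own top role is Lead role (94 pts), but forcing Bakr→Lead role and reassigning the rest optimally gives only 197 pts — worse by 1.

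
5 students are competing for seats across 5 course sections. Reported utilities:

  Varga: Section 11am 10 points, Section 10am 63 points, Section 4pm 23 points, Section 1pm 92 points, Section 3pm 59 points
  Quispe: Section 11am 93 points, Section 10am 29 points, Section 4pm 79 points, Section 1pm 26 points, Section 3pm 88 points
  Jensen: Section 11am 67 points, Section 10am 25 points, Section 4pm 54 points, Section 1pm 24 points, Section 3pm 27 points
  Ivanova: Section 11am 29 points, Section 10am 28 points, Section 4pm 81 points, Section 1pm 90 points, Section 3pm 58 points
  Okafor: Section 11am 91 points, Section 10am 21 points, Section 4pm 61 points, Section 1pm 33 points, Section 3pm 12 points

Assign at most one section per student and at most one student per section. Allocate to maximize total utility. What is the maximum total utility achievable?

This is a one-to-one assignment (maximum-weight bipartite matching).
Optimal: Varga→Section 10am (63 points), Quispe→Section 3pm (88 points), Jensen→Section 4pm (54 points), Ivanova→Section 1pm (90 points), Okafor→Section 11am (91 points) — total 63+88+54+90+91 = 386 points.
Max-entry greedy (repeatedly take the single best remaining cell) gives 314 points, worse by 72.
Next-best assignment: Varga→Section 1pm, Quispe→Section 3pm, Jensen→Section 10am, Ivanova→Section 4pm, Okafor→Section 11am = 377 points.

Maximum total: 386 points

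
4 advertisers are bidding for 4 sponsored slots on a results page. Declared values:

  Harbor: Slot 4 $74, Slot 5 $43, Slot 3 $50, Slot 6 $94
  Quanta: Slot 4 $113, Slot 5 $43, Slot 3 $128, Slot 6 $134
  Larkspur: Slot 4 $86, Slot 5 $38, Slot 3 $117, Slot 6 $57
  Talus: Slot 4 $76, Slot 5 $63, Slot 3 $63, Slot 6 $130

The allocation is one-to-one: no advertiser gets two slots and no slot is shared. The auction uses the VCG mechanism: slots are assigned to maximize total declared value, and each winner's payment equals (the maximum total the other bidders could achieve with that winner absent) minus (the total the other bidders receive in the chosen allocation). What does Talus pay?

Talus pays $52.

Efficient allocation: Harbor→Slot 5 ($43), Quanta→Slot 4 ($113), Larkspur→Slot 3 ($117), Talus→Slot 6 ($130); total welfare W = $403.
Talus receives Slot 6 at value $130, so the others get W − 130 = $273.
Without Talus: best allocation of the remaining 3 bidders over all 4 slots is Harbor→Slot 4 ($74), Quanta→Slot 6 ($134), Larkspur→Slot 3 ($117), total $325.
VCG payment = (others' best without Talus) − (others' welfare with Talus) = 325 − 273 = $52.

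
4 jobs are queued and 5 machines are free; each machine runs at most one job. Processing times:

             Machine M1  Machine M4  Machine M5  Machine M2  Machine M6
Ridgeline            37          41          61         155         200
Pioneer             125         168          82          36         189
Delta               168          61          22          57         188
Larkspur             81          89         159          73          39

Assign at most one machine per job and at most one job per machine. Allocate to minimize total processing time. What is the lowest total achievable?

Minimum total: 134 min

This is a one-to-one assignment (minimum-cost bipartite matching).
Optimal: Ridgeline→Machine M1 (37 min), Pioneer→Machine M2 (36 min), Delta→Machine M5 (22 min), Larkspur→Machine M6 (39 min) — total 37+36+22+39 = 134 min.
Next-best assignment: Ridgeline→Machine M4, Pioneer→Machine M2, Delta→Machine M5, Larkspur→Machine M6 = 138 min.
No other one-to-one assignment undercuts 134 min.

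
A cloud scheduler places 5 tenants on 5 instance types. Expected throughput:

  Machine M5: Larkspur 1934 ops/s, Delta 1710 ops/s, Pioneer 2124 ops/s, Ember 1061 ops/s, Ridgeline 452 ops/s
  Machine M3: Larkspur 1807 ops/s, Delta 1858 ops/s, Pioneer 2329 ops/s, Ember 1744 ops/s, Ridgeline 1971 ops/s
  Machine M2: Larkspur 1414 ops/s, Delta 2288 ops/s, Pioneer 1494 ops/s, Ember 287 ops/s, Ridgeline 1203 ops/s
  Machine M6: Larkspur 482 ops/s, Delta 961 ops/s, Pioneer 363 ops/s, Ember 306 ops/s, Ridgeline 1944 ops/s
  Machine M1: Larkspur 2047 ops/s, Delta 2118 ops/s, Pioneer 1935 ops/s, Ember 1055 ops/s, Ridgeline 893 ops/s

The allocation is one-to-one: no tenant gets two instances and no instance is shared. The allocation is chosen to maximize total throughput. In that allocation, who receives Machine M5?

Pioneer receives Machine M5.

This is the linear assignment problem.
Optimal: Larkspur→Machine M1 (2047 ops/s), Delta→Machine M2 (2288 ops/s), Pioneer→Machine M5 (2124 ops/s), Ember→Machine M3 (1744 ops/s), Ridgeline→Machine M6 (1944 ops/s) — total 2047+2288+2124+1744+1944 = 10147 ops/s.
Max-entry greedy (repeatedly take the single best remaining cell) gives 9669 ops/s, worse by 478.
Pioneer's own top instance is Machine M3 (2329 ops/s), but forcing Pioneer→Machine M3 and reassigning the rest optimally gives only 9669 ops/s — worse by 478.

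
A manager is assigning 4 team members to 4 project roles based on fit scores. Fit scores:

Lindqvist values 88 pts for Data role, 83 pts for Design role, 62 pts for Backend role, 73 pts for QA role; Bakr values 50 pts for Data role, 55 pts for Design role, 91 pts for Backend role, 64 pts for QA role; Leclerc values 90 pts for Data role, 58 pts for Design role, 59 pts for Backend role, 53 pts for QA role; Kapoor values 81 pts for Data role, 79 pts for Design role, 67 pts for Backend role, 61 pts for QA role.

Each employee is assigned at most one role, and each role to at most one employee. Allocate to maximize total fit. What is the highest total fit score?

Maximum total: 333 pts

Treat this as an assignment problem: match each employee to one role.
Optimal: Lindqvist→QA role (73 pts), Bakr→Backend role (91 pts), Leclerc→Data role (90 pts), Kapoor→Design role (79 pts) — total 73+91+90+79 = 333 pts.
Column-greedy (each role in turn goes to its best remaining employee) gives 325 pts, worse by 8.
Swapping Kapoor↔Leclerc (Kapoor→Data role 81 pts, Leclerc→Design role 58 pts) loses 30.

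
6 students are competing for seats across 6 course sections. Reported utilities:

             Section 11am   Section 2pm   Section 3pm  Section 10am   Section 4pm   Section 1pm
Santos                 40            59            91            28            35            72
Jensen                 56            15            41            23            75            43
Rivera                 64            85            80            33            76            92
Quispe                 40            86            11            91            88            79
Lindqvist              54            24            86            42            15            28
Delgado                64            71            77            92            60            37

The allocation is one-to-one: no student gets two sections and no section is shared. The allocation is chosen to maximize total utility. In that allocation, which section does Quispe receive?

Quispe receives Section 2pm.

Treat this as an assignment problem: match each student to one section.
Optimal: Santos→Section 3pm (91 points), Jensen→Section 4pm (75 points), Rivera→Section 1pm (92 points), Quispe→Section 2pm (86 points), Lindqvist→Section 11am (54 points), Delgado→Section 10am (92 points) — total 91+75+92+86+54+92 = 490 points.
Row-greedy (each student in turn takes its best remaining section) gives 474 points, worse by 16.
Next-best assignment: Santos→Section 1pm, Jensen→Section 11am, Rivera→Section 2pm, Quispe→Section 4pm, Lindqvist→Section 3pm, Delgado→Section 10am = 479 points.
Quispe's own top section is Section 10am (91 points), but forcing Quispe→Section 10am and reassigning the rest optimally gives only 474 points — worse by 16.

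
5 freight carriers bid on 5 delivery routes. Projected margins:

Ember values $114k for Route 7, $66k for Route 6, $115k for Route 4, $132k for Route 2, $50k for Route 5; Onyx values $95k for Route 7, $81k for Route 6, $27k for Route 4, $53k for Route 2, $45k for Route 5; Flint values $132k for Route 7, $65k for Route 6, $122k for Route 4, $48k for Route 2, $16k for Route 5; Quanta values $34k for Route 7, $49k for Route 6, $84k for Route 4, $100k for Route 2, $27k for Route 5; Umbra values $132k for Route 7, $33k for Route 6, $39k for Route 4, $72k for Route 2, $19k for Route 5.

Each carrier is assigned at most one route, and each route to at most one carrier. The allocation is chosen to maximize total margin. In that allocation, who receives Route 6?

This is a one-to-one assignment (maximum-weight bipartite matching).
Optimal: Ember→Route 2 ($132k), Onyx→Route 6 ($81k), Flint→Route 4 ($122k), Quanta→Route 5 ($27k), Umbra→Route 7 ($132k) — total 132+81+122+27+132 = $494k.
Row-greedy (each carrier in turn takes its best remaining route) gives $417k, worse by 77.
Checked against all permutations: $494k is optimal.
Onyx's own top route is Route 7 ($95k), but forcing Onyx→Route 7 and reassigning the rest optimally gives only $417k — worse by 77.

Onyx receives Route 6.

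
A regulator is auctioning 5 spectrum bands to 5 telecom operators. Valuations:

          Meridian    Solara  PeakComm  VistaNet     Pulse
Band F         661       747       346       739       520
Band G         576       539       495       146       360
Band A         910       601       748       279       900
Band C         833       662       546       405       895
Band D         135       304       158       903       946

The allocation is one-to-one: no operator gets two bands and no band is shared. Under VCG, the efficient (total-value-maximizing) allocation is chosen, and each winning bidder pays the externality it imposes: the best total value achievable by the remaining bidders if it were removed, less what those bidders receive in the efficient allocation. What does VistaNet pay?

Efficient allocation: Meridian→Band A ($910M), Solara→Band F ($747M), PeakComm→Band G ($495M), VistaNet→Band D ($903M), Pulse→Band C ($895M); total welfare W = $3950M.
VistaNet receives Band D at value $903M, so the others get W − 903 = $3047M.
Without VistaNet: best allocation of the remaining 4 bidders over all 5 bands is Meridian→Band C ($833M), Solara→Band F ($747M), PeakComm→Band A ($748M), Pulse→Band D ($946M), total $3274M.
VCG payment = (others' best without VistaNet) − (others' welfare with VistaNet) = 3274 − 3047 = $227M.

VistaNet pays $227M.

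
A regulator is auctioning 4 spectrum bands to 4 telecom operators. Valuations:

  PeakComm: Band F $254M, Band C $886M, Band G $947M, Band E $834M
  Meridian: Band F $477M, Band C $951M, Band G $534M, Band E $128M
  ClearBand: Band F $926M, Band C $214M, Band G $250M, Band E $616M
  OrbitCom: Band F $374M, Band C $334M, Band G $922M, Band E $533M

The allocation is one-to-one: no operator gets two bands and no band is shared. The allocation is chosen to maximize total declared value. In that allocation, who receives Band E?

Optimal: PeakComm→Band E ($834M), Meridian→Band C ($951M), ClearBand→Band F ($926M), OrbitCom→Band G ($922M) — total 834+951+926+922 = $3633M.
Max-entry greedy (repeatedly take the single best remaining cell) gives $3357M, worse by 276.
Checked against all permutations: $3633M is optimal.
PeakComm's own top band is Band G ($947M), but forcing PeakComm→Band G and reassigning the rest optimally gives only $3357M — worse by 276.

PeakComm receives Band E.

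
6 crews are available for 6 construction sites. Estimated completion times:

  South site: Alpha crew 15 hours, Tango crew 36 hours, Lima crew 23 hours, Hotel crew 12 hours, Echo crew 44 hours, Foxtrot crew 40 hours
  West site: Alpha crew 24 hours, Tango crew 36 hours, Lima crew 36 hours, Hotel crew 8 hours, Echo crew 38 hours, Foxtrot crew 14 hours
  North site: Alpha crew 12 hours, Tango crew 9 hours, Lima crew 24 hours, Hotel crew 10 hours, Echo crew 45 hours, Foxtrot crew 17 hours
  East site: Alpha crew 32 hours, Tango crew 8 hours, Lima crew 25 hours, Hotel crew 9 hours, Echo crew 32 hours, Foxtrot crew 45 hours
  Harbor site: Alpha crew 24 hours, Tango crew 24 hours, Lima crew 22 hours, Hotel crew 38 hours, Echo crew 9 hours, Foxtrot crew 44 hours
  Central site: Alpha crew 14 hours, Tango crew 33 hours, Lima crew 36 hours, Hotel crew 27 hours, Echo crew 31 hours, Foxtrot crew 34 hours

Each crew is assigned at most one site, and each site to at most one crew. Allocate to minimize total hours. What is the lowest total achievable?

Min total: 78 hours

Optimal: Alpha crew→Central site (14 hours), Tango crew→North site (9 hours), Lima crew→South site (23 hours), Hotel crew→East site (9 hours), Echo crew→Harbor site (9 hours), Foxtrot crew→West site (14 hours) — total 14+9+23+9+9+14 = 78 hours.
Min-entry greedy (repeatedly take the single cheapest remaining cell) gives 94 hours, worse by 16.
Swapping Lima crew↔Hotel crew (Lima crew→East site 25 hours, Hotel crew→South site 12 hours) adds 5.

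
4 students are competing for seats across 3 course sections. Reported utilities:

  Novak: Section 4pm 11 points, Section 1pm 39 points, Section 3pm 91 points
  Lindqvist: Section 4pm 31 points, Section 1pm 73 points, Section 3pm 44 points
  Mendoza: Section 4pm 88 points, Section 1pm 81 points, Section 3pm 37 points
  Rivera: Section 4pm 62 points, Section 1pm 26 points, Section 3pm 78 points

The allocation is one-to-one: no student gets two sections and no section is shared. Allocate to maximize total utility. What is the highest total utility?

Maximum total: 252 points

This is a one-to-one assignment (maximum-weight bipartite matching).
Optimal: Mendoza→Section 4pm (88 points), Lindqvist→Section 1pm (73 points), Novak→Section 3pm (91 points) — total 88+73+91 = 252 points.
Next-best assignment: Mendoza→Section 4pm, Lindqvist→Section 1pm, Rivera→Section 3pm = 239 points.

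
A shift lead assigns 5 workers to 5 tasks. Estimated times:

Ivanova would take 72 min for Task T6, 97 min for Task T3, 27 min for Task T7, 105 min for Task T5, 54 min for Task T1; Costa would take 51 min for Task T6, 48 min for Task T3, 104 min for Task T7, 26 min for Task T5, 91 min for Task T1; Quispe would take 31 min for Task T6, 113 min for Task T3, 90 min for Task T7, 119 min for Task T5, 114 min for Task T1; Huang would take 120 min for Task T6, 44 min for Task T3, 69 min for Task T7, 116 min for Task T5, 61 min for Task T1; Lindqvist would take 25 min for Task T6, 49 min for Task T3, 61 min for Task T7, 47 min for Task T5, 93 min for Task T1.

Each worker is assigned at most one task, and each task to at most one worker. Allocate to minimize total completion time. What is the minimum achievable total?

Optimal: Ivanova→Task T7 (27 min), Costa→Task T5 (26 min), Quispe→Task T6 (31 min), Huang→Task T1 (61 min), Lindqvist→Task T3 (49 min) — total 27+26+31+61+49 = 194 min.
Column-greedy (each task in turn goes to its cheapest remaining worker) gives 236 min, worse by 42.

Min total: 194 min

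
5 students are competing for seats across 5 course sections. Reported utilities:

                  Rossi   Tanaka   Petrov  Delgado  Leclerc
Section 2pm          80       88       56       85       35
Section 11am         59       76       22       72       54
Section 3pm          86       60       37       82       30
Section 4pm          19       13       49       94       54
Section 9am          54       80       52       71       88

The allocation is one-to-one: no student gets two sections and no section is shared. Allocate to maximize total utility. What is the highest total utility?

Max total: 400 points

Optimal: Rossi→Section 3pm (86 points), Tanaka→Section 11am (76 points), Petrov→Section 2pm (56 points), Delgado→Section 4pm (94 points), Leclerc→Section 9am (88 points) — total 86+76+56+94+88 = 400 points.
Max-entry greedy (repeatedly take the single best remaining cell) gives 378 points, worse by 22.
Swapping Delgado↔Rossi (Delgado→Section 3pm 82 points, Rossi→Section 4pm 19 points) loses 79.
Every other assignment is strictly worse.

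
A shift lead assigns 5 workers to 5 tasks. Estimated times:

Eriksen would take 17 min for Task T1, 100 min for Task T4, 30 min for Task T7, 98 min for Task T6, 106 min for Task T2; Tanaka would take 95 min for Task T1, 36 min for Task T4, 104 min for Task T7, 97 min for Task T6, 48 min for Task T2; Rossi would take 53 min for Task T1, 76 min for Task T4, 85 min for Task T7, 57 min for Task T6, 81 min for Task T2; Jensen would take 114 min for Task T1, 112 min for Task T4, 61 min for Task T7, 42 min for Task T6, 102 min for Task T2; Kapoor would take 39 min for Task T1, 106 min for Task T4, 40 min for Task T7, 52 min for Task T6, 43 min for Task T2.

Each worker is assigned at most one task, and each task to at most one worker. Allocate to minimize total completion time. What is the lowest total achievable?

Min total: 204 min

Optimal: Eriksen→Task T7 (30 min), Tanaka→Task T4 (36 min), Rossi→Task T1 (53 min), Jensen→Task T6 (42 min), Kapoor→Task T2 (43 min) — total 30+36+53+42+43 = 204 min.
Column-greedy (each task in turn goes to its cheapest remaining worker) gives 216 min, worse by 12.
Next-best assignment: Eriksen→Task T1, Tanaka→Task T4, Rossi→Task T6, Jensen→Task T7, Kapoor→Task T2 = 214 min.
Checked against all permutations: 204 min is optimal.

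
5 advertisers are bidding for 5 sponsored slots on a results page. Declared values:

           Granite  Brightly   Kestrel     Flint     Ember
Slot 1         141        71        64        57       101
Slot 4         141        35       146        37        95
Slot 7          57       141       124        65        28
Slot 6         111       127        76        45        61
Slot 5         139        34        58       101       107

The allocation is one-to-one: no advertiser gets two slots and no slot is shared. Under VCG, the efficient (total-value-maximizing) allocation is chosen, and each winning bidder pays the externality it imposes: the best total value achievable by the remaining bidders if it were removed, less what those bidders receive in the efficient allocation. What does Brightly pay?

Efficient allocation: Granite→Slot 6 ($111), Brightly→Slot 7 ($141), Kestrel→Slot 4 ($146), Flint→Slot 5 ($101), Ember→Slot 1 ($101); total welfare W = $600.
Brightly receives Slot 7 at value $141, so the others get W − 141 = $459.
Without Brightly: best allocation of the remaining 4 bidders over all 5 slots is Granite→Slot 4 ($141), Kestrel→Slot 7 ($124), Flint→Slot 5 ($101), Ember→Slot 1 ($101), total $467.
VCG payment = (others' best without Brightly) − (others' welfare with Brightly) = 467 − 459 = $8.

Brightly pays $8.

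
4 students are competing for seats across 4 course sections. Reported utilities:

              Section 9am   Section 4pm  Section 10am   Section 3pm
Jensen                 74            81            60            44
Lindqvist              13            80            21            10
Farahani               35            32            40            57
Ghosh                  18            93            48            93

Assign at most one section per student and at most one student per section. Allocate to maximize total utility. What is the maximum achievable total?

Optimal: Jensen→Section 9am (74 points), Lindqvist→Section 4pm (80 points), Farahani→Section 10am (40 points), Ghosh→Section 3pm (93 points) — total 74+80+40+93 = 287 points.
Max-entry greedy (repeatedly take the single best remaining cell) gives 245 points, worse by 42.

Max total: 287 points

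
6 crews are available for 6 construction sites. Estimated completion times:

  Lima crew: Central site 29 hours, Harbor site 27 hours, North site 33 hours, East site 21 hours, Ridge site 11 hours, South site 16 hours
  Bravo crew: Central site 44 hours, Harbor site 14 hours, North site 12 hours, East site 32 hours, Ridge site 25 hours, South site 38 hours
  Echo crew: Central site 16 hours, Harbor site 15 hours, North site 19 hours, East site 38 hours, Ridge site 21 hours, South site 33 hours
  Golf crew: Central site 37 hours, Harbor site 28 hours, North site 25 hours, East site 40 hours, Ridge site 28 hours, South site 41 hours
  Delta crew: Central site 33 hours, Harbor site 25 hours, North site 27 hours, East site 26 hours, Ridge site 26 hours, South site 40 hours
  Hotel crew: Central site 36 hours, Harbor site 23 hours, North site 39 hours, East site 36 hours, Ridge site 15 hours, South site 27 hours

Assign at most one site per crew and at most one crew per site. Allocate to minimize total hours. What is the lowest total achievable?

Minimum total: 112 hours

Treat this as an assignment problem: match each crew to one site.
Optimal: Lima crew→South site (16 hours), Bravo crew→Harbor site (14 hours), Echo crew→Central site (16 hours), Golf crew→North site (25 hours), Delta crew→East site (26 hours), Hotel crew→Ridge site (15 hours) — total 16+14+16+25+26+15 = 112 hours.
Column-greedy (each site in turn goes to its cheapest remaining crew) gives 131 hours, worse by 19.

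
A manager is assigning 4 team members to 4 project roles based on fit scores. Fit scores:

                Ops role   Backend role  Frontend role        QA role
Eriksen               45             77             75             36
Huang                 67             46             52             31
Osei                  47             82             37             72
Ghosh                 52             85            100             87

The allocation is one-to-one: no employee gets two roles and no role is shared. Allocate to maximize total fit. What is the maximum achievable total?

This is a one-to-one assignment (maximum-weight bipartite matching).
Optimal: Eriksen→Backend role (77 pts), Huang→Ops role (67 pts), Osei→QA role (72 pts), Ghosh→Frontend role (100 pts) — total 77+67+72+100 = 316 pts.
Max-entry greedy (repeatedly take the single best remaining cell) gives 285 pts, worse by 31.

Maximum total: 316 pts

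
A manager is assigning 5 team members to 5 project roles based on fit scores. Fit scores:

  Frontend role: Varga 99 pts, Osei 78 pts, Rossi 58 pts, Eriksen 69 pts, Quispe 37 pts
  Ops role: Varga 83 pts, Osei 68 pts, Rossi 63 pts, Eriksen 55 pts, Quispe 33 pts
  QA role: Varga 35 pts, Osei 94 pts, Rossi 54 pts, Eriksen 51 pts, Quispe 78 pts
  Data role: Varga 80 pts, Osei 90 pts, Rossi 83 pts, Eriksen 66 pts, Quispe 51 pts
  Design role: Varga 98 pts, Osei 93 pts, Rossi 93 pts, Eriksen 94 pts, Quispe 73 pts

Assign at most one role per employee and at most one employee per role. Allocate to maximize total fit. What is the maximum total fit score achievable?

Treat this as an assignment problem: match each employee to one role.
Optimal: Varga→Frontend role (99 pts), Osei→Data role (90 pts), Rossi→Ops role (63 pts), Eriksen→Design role (94 pts), Quispe→QA role (78 pts) — total 99+90+63+94+78 = 424 pts.
Column-greedy (each role in turn goes to its best remaining employee) gives 422 pts, worse by 2.
Next-best assignment: Varga→Frontend role, Osei→Ops role, Rossi→Data role, Eriksen→Design role, Quispe→QA role = 422 pts.
Checked against all permutations: 424 pts is optimal.

Max total: 424 pts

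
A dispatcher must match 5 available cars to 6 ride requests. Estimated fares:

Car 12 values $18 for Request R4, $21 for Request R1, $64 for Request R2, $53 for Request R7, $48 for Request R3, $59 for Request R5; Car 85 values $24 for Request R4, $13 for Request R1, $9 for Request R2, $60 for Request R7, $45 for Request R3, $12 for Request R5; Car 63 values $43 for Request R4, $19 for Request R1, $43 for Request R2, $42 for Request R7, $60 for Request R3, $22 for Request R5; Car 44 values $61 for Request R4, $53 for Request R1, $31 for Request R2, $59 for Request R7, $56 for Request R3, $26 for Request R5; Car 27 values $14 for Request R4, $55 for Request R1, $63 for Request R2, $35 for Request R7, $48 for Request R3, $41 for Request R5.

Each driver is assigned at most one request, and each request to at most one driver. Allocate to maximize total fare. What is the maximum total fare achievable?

Max total: $303

Optimal: Car 12→Request R5 ($59), Car 85→Request R7 ($60), Car 63→Request R3 ($60), Car 44→Request R4 ($61), Car 27→Request R2 ($63) — total 59+60+60+61+63 = $303.
Column-greedy (each request in turn goes to its best remaining driver) gives $300, worse by 3.
Next-best assignment: Car 12→Request R2, Car 85→Request R7, Car 63→Request R3, Car 44→Request R4, Car 27→Request R1 = $300.
No other one-to-one assignment exceeds $303.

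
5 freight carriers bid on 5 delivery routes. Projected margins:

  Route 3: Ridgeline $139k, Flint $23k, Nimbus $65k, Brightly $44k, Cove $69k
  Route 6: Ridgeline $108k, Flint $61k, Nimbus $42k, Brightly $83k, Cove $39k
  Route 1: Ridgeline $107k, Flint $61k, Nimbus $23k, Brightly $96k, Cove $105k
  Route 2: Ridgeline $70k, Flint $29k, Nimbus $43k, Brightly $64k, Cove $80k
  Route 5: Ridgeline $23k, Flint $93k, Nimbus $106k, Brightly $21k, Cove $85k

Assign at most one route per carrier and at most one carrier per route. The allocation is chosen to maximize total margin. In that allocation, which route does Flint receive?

Flint receives Route 6.

Optimal: Ridgeline→Route 3 ($139k), Flint→Route 6 ($61k), Nimbus→Route 5 ($106k), Brightly→Route 1 ($96k), Cove→Route 2 ($80k) — total 139+61+106+96+80 = $482k.
Row-greedy (each carrier in turn takes its best remaining route) gives $410k, worse by 72.
Swapping Flint↔Brightly (Flint→Route 1 $61k, Brightly→Route 6 $83k) loses 13.
Every other assignment is strictly worse.
Flint's own top route is Route 5 ($93k), but forcing Flint→Route 5 and reassigning the rest optimally gives only $463k — worse by 19.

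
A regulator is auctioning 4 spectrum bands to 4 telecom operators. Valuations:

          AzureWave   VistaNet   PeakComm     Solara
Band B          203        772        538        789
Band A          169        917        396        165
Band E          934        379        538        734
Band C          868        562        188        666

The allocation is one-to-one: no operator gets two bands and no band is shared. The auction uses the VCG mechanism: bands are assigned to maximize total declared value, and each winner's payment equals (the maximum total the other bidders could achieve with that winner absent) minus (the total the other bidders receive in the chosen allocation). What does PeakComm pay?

Efficient allocation: AzureWave→Band C ($868M), VistaNet→Band A ($917M), PeakComm→Band E ($538M), Solara→Band B ($789M); total welfare W = $3112M.
PeakComm receives Band E at value $538M, so the others get W − 538 = $2574M.
Without PeakComm: best allocation of the remaining 3 bidders over all 4 bands is AzureWave→Band E ($934M), VistaNet→Band A ($917M), Solara→Band B ($789M), total $2640M.
VCG payment = (others' best without PeakComm) − (others' welfare with PeakComm) = 2640 − 2574 = $66M.

PeakComm pays $66M.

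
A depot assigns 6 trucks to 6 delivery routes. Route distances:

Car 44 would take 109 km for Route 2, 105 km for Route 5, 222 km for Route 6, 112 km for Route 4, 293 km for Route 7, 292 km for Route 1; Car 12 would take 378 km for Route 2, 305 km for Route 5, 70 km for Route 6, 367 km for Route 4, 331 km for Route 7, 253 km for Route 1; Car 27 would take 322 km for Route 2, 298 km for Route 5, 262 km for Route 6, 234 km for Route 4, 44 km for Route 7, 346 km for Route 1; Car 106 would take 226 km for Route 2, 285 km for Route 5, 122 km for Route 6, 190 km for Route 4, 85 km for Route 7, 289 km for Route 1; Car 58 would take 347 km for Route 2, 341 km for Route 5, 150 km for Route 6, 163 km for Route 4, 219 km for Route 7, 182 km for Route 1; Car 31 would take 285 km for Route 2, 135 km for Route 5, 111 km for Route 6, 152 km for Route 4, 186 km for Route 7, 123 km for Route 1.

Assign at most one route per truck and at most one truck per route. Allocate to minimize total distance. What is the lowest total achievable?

Min total: 730 km

Optimal: Car 44→Route 2 (109 km), Car 12→Route 6 (70 km), Car 27→Route 7 (44 km), Car 106→Route 4 (190 km), Car 58→Route 1 (182 km), Car 31→Route 5 (135 km) — total 109+70+44+190+182+135 = 730 km.
Column-greedy (each route in turn goes to its cheapest remaining truck) gives 810 km, worse by 80.
No other one-to-one assignment undercuts 730 km.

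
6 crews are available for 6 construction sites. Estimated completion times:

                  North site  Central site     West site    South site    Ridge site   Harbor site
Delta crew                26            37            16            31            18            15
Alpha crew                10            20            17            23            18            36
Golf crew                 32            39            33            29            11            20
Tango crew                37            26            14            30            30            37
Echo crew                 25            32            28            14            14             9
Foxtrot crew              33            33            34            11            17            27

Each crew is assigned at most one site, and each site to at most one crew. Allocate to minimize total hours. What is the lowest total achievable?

Optimal: Delta crew→West site (16 hours), Alpha crew→North site (10 hours), Golf crew→Ridge site (11 hours), Tango crew→Central site (26 hours), Echo crew→Harbor site (9 hours), Foxtrot crew→South site (11 hours) — total 16+10+11+26+9+11 = 83 hours.
Min-entry greedy (repeatedly take the single cheapest remaining cell) gives 92 hours, worse by 9.
No other one-to-one assignment undercuts 83 hours.

Min total: 83 hours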